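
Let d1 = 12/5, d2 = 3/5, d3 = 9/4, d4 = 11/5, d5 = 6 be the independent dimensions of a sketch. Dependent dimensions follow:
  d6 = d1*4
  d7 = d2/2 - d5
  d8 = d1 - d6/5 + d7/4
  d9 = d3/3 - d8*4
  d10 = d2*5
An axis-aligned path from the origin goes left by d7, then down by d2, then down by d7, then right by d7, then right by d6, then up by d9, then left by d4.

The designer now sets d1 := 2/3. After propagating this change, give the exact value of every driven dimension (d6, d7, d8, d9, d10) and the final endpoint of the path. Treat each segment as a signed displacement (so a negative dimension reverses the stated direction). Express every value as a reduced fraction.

d6 = 8/3
d7 = -57/10
d8 = -31/24
d9 = 71/12
d10 = 3
endpoint = (7/15, 661/60)

Apply edit: d1 := 2/3
  d6 = d1*4 = 8/3
  d7 = d2/2 - d5 = -57/10
  d8 = d1 - d6/5 + d7/4 = -31/24
  d9 = d3/3 - d8*4 = 71/12
  d10 = d2*5 = 3
Walk from origin (0, 0):
  seg 1: left by d7 = -57/10 → (57/10, 0)
  seg 2: down by d2 = 3/5 → (57/10, -3/5)
  seg 3: down by d7 = -57/10 → (57/10, 51/10)
  seg 4: right by d7 = -57/10 → (0, 51/10)
  seg 5: right by d6 = 8/3 → (8/3, 51/10)
  seg 6: up by d9 = 71/12 → (8/3, 661/60)
  seg 7: left by d4 = 11/5 → (7/15, 661/60)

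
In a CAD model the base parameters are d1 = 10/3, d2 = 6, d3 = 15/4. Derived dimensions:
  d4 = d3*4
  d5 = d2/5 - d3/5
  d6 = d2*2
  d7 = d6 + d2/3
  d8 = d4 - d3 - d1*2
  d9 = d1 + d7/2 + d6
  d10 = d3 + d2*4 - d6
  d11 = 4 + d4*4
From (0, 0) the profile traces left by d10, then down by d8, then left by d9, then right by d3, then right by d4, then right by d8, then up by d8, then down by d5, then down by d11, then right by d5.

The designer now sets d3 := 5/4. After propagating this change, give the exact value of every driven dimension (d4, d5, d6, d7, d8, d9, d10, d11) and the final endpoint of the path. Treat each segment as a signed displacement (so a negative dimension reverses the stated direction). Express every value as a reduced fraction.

Apply edit: d3 := 5/4
  d4 = d3*4 = 5
  d5 = d2/5 - d3/5 = 19/20
  d6 = d2*2 = 12
  d7 = d6 + d2/3 = 14
  d8 = d4 - d3 - d1*2 = -35/12
  d9 = d1 + d7/2 + d6 = 67/3
  d10 = d3 + d2*4 - d6 = 53/4
  d11 = 4 + d4*4 = 24
Walk from origin (0, 0):
  seg 1: left by d10 = 53/4 → (-53/4, 0)
  seg 2: down by d8 = -35/12 → (-53/4, 35/12)
  seg 3: left by d9 = 67/3 → (-427/12, 35/12)
  seg 4: right by d3 = 5/4 → (-103/3, 35/12)
  seg 5: right by d4 = 5 → (-88/3, 35/12)
  seg 6: right by d8 = -35/12 → (-129/4, 35/12)
  seg 7: up by d8 = -35/12 → (-129/4, 0)
  seg 8: down by d5 = 19/20 → (-129/4, -19/20)
  seg 9: down by d11 = 24 → (-129/4, -499/20)
  seg 10: right by d5 = 19/20 → (-313/10, -499/20)

d4 = 5
d5 = 19/20
d6 = 12
d7 = 14
d8 = -35/12
d9 = 67/3
d10 = 53/4
d11 = 24
endpoint = (-313/10, -499/20)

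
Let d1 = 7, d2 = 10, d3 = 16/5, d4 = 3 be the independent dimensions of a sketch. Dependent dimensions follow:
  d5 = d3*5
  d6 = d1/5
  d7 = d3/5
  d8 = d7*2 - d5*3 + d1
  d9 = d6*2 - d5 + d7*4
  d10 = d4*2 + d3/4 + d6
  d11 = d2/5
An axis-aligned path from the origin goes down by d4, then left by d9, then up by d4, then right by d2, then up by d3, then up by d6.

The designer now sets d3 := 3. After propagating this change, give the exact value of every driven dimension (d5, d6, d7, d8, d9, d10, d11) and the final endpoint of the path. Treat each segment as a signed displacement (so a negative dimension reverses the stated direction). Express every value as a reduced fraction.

d5 = 15
d6 = 7/5
d7 = 3/5
d8 = -184/5
d9 = -49/5
d10 = 163/20
d11 = 2
endpoint = (99/5, 22/5)

Apply edit: d3 := 3
  d5 = d3*5 = 15
  d6 = d1/5 = 7/5
  d7 = d3/5 = 3/5
  d8 = d7*2 - d5*3 + d1 = -184/5
  d9 = d6*2 - d5 + d7*4 = -49/5
  d10 = d4*2 + d3/4 + d6 = 163/20
  d11 = d2/5 = 2
Walk from origin (0, 0):
  seg 1: down by d4 = 3 → (0, -3)
  seg 2: left by d9 = -49/5 → (49/5, -3)
  seg 3: up by d4 = 3 → (49/5, 0)
  seg 4: right by d2 = 10 → (99/5, 0)
  seg 5: up by d3 = 3 → (99/5, 3)
  seg 6: up by d6 = 7/5 → (99/5, 22/5)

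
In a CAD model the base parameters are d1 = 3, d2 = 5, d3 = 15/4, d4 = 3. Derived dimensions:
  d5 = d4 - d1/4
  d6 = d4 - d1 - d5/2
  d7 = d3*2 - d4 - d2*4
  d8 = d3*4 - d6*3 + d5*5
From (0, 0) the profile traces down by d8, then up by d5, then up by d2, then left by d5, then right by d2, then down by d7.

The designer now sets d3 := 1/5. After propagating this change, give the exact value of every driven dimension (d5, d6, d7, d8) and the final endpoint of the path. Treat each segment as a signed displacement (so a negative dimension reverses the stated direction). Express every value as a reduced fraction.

d5 = 9/4
d6 = -9/8
d7 = -113/5
d8 = 617/40
endpoint = (11/4, 577/40)

Apply edit: d3 := 1/5
  d5 = d4 - d1/4 = 9/4
  d6 = d4 - d1 - d5/2 = -9/8
  d7 = d3*2 - d4 - d2*4 = -113/5
  d8 = d3*4 - d6*3 + d5*5 = 617/40
Walk from origin (0, 0):
  seg 1: down by d8 = 617/40 → (0, -617/40)
  seg 2: up by d5 = 9/4 → (0, -527/40)
  seg 3: up by d2 = 5 → (0, -327/40)
  seg 4: left by d5 = 9/4 → (-9/4, -327/40)
  seg 5: right by d2 = 5 → (11/4, -327/40)
  seg 6: down by d7 = -113/5 → (11/4, 577/40)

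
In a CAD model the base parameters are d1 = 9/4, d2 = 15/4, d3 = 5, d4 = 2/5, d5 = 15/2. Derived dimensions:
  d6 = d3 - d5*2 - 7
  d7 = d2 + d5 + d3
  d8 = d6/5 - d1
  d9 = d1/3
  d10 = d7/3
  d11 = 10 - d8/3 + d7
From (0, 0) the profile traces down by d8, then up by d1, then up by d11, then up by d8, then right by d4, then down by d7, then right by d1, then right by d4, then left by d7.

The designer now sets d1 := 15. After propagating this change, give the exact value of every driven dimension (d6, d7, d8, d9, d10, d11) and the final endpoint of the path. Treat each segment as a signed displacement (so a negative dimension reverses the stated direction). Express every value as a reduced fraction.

Apply edit: d1 := 15
  d6 = d3 - d5*2 - 7 = -17
  d7 = d2 + d5 + d3 = 65/4
  d8 = d6/5 - d1 = -92/5
  d9 = d1/3 = 5
  d10 = d7/3 = 65/12
  d11 = 10 - d8/3 + d7 = 1943/60
Walk from origin (0, 0):
  seg 1: down by d8 = -92/5 → (0, 92/5)
  seg 2: up by d1 = 15 → (0, 167/5)
  seg 3: up by d11 = 1943/60 → (0, 3947/60)
  seg 4: up by d8 = -92/5 → (0, 2843/60)
  seg 5: right by d4 = 2/5 → (2/5, 2843/60)
  seg 6: down by d7 = 65/4 → (2/5, 467/15)
  seg 7: right by d1 = 15 → (77/5, 467/15)
  seg 8: right by d4 = 2/5 → (79/5, 467/15)
  seg 9: left by d7 = 65/4 → (-9/20, 467/15)

d6 = -17
d7 = 65/4
d8 = -92/5
d9 = 5
d10 = 65/12
d11 = 1943/60
endpoint = (-9/20, 467/15)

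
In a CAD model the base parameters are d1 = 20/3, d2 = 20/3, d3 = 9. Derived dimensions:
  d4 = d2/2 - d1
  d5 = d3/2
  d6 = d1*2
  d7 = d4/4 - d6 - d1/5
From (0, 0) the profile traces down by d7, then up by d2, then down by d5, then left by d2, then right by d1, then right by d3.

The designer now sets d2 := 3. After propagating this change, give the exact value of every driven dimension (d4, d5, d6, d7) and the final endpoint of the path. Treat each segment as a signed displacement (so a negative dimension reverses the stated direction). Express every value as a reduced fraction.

d4 = -31/6
d5 = 9/2
d6 = 40/3
d7 = -383/24
endpoint = (38/3, 347/24)

Apply edit: d2 := 3
  d4 = d2/2 - d1 = -31/6
  d5 = d3/2 = 9/2
  d6 = d1*2 = 40/3
  d7 = d4/4 - d6 - d1/5 = -383/24
Walk from origin (0, 0):
  seg 1: down by d7 = -383/24 → (0, 383/24)
  seg 2: up by d2 = 3 → (0, 455/24)
  seg 3: down by d5 = 9/2 → (0, 347/24)
  seg 4: left by d2 = 3 → (-3, 347/24)
  seg 5: right by d1 = 20/3 → (11/3, 347/24)
  seg 6: right by d3 = 9 → (38/3, 347/24)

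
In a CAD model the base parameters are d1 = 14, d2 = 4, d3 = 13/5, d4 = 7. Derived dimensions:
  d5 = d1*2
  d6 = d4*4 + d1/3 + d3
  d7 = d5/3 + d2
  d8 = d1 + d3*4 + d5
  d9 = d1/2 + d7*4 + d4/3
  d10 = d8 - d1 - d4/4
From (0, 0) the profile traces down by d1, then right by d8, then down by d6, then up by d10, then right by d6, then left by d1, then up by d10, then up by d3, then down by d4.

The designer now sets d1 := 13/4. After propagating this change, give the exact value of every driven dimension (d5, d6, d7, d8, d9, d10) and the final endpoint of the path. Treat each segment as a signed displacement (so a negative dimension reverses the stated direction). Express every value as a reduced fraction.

d5 = 13/2
d6 = 1901/60
d7 = 37/6
d8 = 403/20
d9 = 229/8
d10 = 303/20
endpoint = (583/12, -271/30)

Apply edit: d1 := 13/4
  d5 = d1*2 = 13/2
  d6 = d4*4 + d1/3 + d3 = 1901/60
  d7 = d5/3 + d2 = 37/6
  d8 = d1 + d3*4 + d5 = 403/20
  d9 = d1/2 + d7*4 + d4/3 = 229/8
  d10 = d8 - d1 - d4/4 = 303/20
Walk from origin (0, 0):
  seg 1: down by d1 = 13/4 → (0, -13/4)
  seg 2: right by d8 = 403/20 → (403/20, -13/4)
  seg 3: down by d6 = 1901/60 → (403/20, -524/15)
  seg 4: up by d10 = 303/20 → (403/20, -1187/60)
  seg 5: right by d6 = 1901/60 → (311/6, -1187/60)
  seg 6: left by d1 = 13/4 → (583/12, -1187/60)
  seg 7: up by d10 = 303/20 → (583/12, -139/30)
  seg 8: up by d3 = 13/5 → (583/12, -61/30)
  seg 9: down by d4 = 7 → (583/12, -271/30)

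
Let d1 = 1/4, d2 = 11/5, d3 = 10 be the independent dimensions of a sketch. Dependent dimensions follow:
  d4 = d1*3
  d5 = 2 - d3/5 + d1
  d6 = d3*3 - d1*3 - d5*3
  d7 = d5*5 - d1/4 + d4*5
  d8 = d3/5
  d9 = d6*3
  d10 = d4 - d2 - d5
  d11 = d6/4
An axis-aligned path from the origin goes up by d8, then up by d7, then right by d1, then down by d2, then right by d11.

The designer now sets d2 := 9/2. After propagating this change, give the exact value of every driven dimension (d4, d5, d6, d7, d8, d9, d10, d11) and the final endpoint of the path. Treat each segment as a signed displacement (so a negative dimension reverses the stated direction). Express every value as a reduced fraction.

Apply edit: d2 := 9/2
  d4 = d1*3 = 3/4
  d5 = 2 - d3/5 + d1 = 1/4
  d6 = d3*3 - d1*3 - d5*3 = 57/2
  d7 = d5*5 - d1/4 + d4*5 = 79/16
  d8 = d3/5 = 2
  d9 = d6*3 = 171/2
  d10 = d4 - d2 - d5 = -4
  d11 = d6/4 = 57/8
Walk from origin (0, 0):
  seg 1: up by d8 = 2 → (0, 2)
  seg 2: up by d7 = 79/16 → (0, 111/16)
  seg 3: right by d1 = 1/4 → (1/4, 111/16)
  seg 4: down by d2 = 9/2 → (1/4, 39/16)
  seg 5: right by d11 = 57/8 → (59/8, 39/16)

d4 = 3/4
d5 = 1/4
d6 = 57/2
d7 = 79/16
d8 = 2
d9 = 171/2
d10 = -4
d11 = 57/8
endpoint = (59/8, 39/16)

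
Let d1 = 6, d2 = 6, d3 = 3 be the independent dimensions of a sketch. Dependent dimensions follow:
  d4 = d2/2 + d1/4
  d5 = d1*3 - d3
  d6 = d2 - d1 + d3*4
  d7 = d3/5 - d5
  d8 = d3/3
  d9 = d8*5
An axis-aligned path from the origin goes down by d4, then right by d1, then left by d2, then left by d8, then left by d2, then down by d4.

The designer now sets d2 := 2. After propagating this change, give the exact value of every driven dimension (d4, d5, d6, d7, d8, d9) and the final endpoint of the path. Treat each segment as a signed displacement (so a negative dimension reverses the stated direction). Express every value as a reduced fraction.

d4 = 5/2
d5 = 15
d6 = 8
d7 = -72/5
d8 = 1
d9 = 5
endpoint = (1, -5)

Apply edit: d2 := 2
  d4 = d2/2 + d1/4 = 5/2
  d5 = d1*3 - d3 = 15
  d6 = d2 - d1 + d3*4 = 8
  d7 = d3/5 - d5 = -72/5
  d8 = d3/3 = 1
  d9 = d8*5 = 5
Walk from origin (0, 0):
  seg 1: down by d4 = 5/2 → (0, -5/2)
  seg 2: right by d1 = 6 → (6, -5/2)
  seg 3: left by d2 = 2 → (4, -5/2)
  seg 4: left by d8 = 1 → (3, -5/2)
  seg 5: left by d2 = 2 → (1, -5/2)
  seg 6: down by d4 = 5/2 → (1, -5)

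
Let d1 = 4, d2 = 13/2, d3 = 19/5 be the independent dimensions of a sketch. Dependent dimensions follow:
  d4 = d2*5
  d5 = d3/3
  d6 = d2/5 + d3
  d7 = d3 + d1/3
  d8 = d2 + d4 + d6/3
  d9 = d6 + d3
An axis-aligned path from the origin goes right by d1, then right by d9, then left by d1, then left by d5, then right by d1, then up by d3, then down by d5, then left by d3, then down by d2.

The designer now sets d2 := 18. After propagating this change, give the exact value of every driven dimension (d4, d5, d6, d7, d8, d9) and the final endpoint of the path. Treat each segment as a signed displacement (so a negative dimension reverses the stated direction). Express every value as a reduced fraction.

Apply edit: d2 := 18
  d4 = d2*5 = 90
  d5 = d3/3 = 19/15
  d6 = d2/5 + d3 = 37/5
  d7 = d3 + d1/3 = 77/15
  d8 = d2 + d4 + d6/3 = 1657/15
  d9 = d6 + d3 = 56/5
Walk from origin (0, 0):
  seg 1: right by d1 = 4 → (4, 0)
  seg 2: right by d9 = 56/5 → (76/5, 0)
  seg 3: left by d1 = 4 → (56/5, 0)
  seg 4: left by d5 = 19/15 → (149/15, 0)
  seg 5: right by d1 = 4 → (209/15, 0)
  seg 6: up by d3 = 19/5 → (209/15, 19/5)
  seg 7: down by d5 = 19/15 → (209/15, 38/15)
  seg 8: left by d3 = 19/5 → (152/15, 38/15)
  seg 9: down by d2 = 18 → (152/15, -232/15)

d4 = 90
d5 = 19/15
d6 = 37/5
d7 = 77/15
d8 = 1657/15
d9 = 56/5
endpoint = (152/15, -232/15)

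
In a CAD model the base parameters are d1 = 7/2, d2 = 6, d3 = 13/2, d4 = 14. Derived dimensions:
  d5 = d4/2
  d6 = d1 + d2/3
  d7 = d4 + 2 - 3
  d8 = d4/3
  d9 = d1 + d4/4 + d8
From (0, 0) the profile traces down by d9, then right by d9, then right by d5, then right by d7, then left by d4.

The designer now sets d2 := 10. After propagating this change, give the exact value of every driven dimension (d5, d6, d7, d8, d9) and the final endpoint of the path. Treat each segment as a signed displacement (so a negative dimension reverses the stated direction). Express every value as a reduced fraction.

d5 = 7
d6 = 41/6
d7 = 13
d8 = 14/3
d9 = 35/3
endpoint = (53/3, -35/3)

Apply edit: d2 := 10
  d5 = d4/2 = 7
  d6 = d1 + d2/3 = 41/6
  d7 = d4 + 2 - 3 = 13
  d8 = d4/3 = 14/3
  d9 = d1 + d4/4 + d8 = 35/3
Walk from origin (0, 0):
  seg 1: down by d9 = 35/3 → (0, -35/3)
  seg 2: right by d9 = 35/3 → (35/3, -35/3)
  seg 3: right by d5 = 7 → (56/3, -35/3)
  seg 4: right by d7 = 13 → (95/3, -35/3)
  seg 5: left by d4 = 14 → (53/3, -35/3)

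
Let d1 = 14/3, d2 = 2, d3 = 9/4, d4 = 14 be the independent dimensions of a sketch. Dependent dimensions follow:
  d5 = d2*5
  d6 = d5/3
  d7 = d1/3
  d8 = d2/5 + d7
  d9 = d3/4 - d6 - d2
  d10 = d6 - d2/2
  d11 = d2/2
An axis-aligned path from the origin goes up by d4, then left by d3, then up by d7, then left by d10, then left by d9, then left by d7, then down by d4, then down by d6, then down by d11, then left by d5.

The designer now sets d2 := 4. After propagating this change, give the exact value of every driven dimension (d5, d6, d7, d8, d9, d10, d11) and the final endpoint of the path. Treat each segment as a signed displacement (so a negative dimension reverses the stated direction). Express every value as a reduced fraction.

Apply edit: d2 := 4
  d5 = d2*5 = 20
  d6 = d5/3 = 20/3
  d7 = d1/3 = 14/9
  d8 = d2/5 + d7 = 106/45
  d9 = d3/4 - d6 - d2 = -485/48
  d10 = d6 - d2/2 = 14/3
  d11 = d2/2 = 2
Walk from origin (0, 0):
  seg 1: up by d4 = 14 → (0, 14)
  seg 2: left by d3 = 9/4 → (-9/4, 14)
  seg 3: up by d7 = 14/9 → (-9/4, 140/9)
  seg 4: left by d10 = 14/3 → (-83/12, 140/9)
  seg 5: left by d9 = -485/48 → (51/16, 140/9)
  seg 6: left by d7 = 14/9 → (235/144, 140/9)
  seg 7: down by d4 = 14 → (235/144, 14/9)
  seg 8: down by d6 = 20/3 → (235/144, -46/9)
  seg 9: down by d11 = 2 → (235/144, -64/9)
  seg 10: left by d5 = 20 → (-2645/144, -64/9)

d5 = 20
d6 = 20/3
d7 = 14/9
d8 = 106/45
d9 = -485/48
d10 = 14/3
d11 = 2
endpoint = (-2645/144, -64/9)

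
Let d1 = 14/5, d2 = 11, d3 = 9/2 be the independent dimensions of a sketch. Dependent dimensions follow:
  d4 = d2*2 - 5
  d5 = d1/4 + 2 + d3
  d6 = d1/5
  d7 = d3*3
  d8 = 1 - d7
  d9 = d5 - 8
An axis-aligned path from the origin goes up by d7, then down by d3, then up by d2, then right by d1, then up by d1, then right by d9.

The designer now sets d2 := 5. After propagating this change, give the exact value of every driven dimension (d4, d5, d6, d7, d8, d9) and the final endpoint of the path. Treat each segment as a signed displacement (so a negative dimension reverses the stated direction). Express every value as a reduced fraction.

Apply edit: d2 := 5
  d4 = d2*2 - 5 = 5
  d5 = d1/4 + 2 + d3 = 36/5
  d6 = d1/5 = 14/25
  d7 = d3*3 = 27/2
  d8 = 1 - d7 = -25/2
  d9 = d5 - 8 = -4/5
Walk from origin (0, 0):
  seg 1: up by d7 = 27/2 → (0, 27/2)
  seg 2: down by d3 = 9/2 → (0, 9)
  seg 3: up by d2 = 5 → (0, 14)
  seg 4: right by d1 = 14/5 → (14/5, 14)
  seg 5: up by d1 = 14/5 → (14/5, 84/5)
  seg 6: right by d9 = -4/5 → (2, 84/5)

d4 = 5
d5 = 36/5
d6 = 14/25
d7 = 27/2
d8 = -25/2
d9 = -4/5
endpoint = (2, 84/5)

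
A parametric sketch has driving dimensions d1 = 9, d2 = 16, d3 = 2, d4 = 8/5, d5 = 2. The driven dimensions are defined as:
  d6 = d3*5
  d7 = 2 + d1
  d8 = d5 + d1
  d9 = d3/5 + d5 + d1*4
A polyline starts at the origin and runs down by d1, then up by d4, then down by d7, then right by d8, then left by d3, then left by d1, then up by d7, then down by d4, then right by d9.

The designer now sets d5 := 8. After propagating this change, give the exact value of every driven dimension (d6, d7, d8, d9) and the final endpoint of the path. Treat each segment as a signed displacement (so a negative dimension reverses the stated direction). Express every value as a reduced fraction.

d6 = 10
d7 = 11
d8 = 17
d9 = 222/5
endpoint = (252/5, -9)

Apply edit: d5 := 8
  d6 = d3*5 = 10
  d7 = 2 + d1 = 11
  d8 = d5 + d1 = 17
  d9 = d3/5 + d5 + d1*4 = 222/5
Walk from origin (0, 0):
  seg 1: down by d1 = 9 → (0, -9)
  seg 2: up by d4 = 8/5 → (0, -37/5)
  seg 3: down by d7 = 11 → (0, -92/5)
  seg 4: right by d8 = 17 → (17, -92/5)
  seg 5: left by d3 = 2 → (15, -92/5)
  seg 6: left by d1 = 9 → (6, -92/5)
  seg 7: up by d7 = 11 → (6, -37/5)
  seg 8: down by d4 = 8/5 → (6, -9)
  seg 9: right by d9 = 222/5 → (252/5, -9)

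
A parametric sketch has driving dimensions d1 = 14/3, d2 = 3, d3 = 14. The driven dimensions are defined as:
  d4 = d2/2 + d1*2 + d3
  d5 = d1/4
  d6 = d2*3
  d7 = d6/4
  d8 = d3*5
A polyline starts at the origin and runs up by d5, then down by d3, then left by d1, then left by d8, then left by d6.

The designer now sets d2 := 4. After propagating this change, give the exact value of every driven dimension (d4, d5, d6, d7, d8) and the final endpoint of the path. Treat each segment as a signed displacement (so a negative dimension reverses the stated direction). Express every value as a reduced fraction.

Apply edit: d2 := 4
  d4 = d2/2 + d1*2 + d3 = 76/3
  d5 = d1/4 = 7/6
  d6 = d2*3 = 12
  d7 = d6/4 = 3
  d8 = d3*5 = 70
Walk from origin (0, 0):
  seg 1: up by d5 = 7/6 → (0, 7/6)
  seg 2: down by d3 = 14 → (0, -77/6)
  seg 3: left by d1 = 14/3 → (-14/3, -77/6)
  seg 4: left by d8 = 70 → (-224/3, -77/6)
  seg 5: left by d6 = 12 → (-260/3, -77/6)

d4 = 76/3
d5 = 7/6
d6 = 12
d7 = 3
d8 = 70
endpoint = (-260/3, -77/6)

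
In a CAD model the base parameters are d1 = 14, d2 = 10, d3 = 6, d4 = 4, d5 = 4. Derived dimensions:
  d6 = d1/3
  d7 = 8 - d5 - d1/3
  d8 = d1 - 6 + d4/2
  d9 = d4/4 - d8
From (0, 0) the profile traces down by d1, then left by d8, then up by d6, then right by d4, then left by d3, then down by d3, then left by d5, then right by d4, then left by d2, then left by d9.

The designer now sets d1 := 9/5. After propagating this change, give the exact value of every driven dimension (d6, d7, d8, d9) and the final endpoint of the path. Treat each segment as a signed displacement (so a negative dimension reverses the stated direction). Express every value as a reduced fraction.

d6 = 3/5
d7 = 17/5
d8 = -11/5
d9 = 16/5
endpoint = (-13, -36/5)

Apply edit: d1 := 9/5
  d6 = d1/3 = 3/5
  d7 = 8 - d5 - d1/3 = 17/5
  d8 = d1 - 6 + d4/2 = -11/5
  d9 = d4/4 - d8 = 16/5
Walk from origin (0, 0):
  seg 1: down by d1 = 9/5 → (0, -9/5)
  seg 2: left by d8 = -11/5 → (11/5, -9/5)
  seg 3: up by d6 = 3/5 → (11/5, -6/5)
  seg 4: right by d4 = 4 → (31/5, -6/5)
  seg 5: left by d3 = 6 → (1/5, -6/5)
  seg 6: down by d3 = 6 → (1/5, -36/5)
  seg 7: left by d5 = 4 → (-19/5, -36/5)
  seg 8: right by d4 = 4 → (1/5, -36/5)
  seg 9: left by d2 = 10 → (-49/5, -36/5)
  seg 10: left by d9 = 16/5 → (-13, -36/5)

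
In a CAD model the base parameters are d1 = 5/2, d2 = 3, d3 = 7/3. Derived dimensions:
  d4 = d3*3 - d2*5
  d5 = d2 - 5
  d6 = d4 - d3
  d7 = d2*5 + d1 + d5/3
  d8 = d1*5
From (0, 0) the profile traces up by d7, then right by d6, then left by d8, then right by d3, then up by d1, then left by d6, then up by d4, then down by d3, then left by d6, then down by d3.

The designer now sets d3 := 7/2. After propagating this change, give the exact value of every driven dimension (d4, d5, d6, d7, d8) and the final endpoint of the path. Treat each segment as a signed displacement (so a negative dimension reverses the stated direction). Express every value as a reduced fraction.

d4 = -9/2
d5 = -2
d6 = -8
d7 = 101/6
d8 = 25/2
endpoint = (-1, 47/6)

Apply edit: d3 := 7/2
  d4 = d3*3 - d2*5 = -9/2
  d5 = d2 - 5 = -2
  d6 = d4 - d3 = -8
  d7 = d2*5 + d1 + d5/3 = 101/6
  d8 = d1*5 = 25/2
Walk from origin (0, 0):
  seg 1: up by d7 = 101/6 → (0, 101/6)
  seg 2: right by d6 = -8 → (-8, 101/6)
  seg 3: left by d8 = 25/2 → (-41/2, 101/6)
  seg 4: right by d3 = 7/2 → (-17, 101/6)
  seg 5: up by d1 = 5/2 → (-17, 58/3)
  seg 6: left by d6 = -8 → (-9, 58/3)
  seg 7: up by d4 = -9/2 → (-9, 89/6)
  seg 8: down by d3 = 7/2 → (-9, 34/3)
  seg 9: left by d6 = -8 → (-1, 34/3)
  seg 10: down by d3 = 7/2 → (-1, 47/6)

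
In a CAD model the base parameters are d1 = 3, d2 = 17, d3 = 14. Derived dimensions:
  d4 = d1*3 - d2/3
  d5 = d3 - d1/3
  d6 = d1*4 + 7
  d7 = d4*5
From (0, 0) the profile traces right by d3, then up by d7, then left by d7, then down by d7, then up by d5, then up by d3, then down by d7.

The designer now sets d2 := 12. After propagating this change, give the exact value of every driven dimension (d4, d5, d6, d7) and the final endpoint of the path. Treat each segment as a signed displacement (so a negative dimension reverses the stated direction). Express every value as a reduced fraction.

d4 = 5
d5 = 13
d6 = 19
d7 = 25
endpoint = (-11, 2)

Apply edit: d2 := 12
  d4 = d1*3 - d2/3 = 5
  d5 = d3 - d1/3 = 13
  d6 = d1*4 + 7 = 19
  d7 = d4*5 = 25
Walk from origin (0, 0):
  seg 1: right by d3 = 14 → (14, 0)
  seg 2: up by d7 = 25 → (14, 25)
  seg 3: left by d7 = 25 → (-11, 25)
  seg 4: down by d7 = 25 → (-11, 0)
  seg 5: up by d5 = 13 → (-11, 13)
  seg 6: up by d3 = 14 → (-11, 27)
  seg 7: down by d7 = 25 → (-11, 2)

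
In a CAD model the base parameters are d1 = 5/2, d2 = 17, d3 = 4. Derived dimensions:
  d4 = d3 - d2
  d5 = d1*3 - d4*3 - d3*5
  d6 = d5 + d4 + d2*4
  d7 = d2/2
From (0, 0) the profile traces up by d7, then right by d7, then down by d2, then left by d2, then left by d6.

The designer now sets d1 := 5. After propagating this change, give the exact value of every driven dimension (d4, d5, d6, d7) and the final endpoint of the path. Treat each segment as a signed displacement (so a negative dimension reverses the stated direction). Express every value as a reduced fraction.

Apply edit: d1 := 5
  d4 = d3 - d2 = -13
  d5 = d1*3 - d4*3 - d3*5 = 34
  d6 = d5 + d4 + d2*4 = 89
  d7 = d2/2 = 17/2
Walk from origin (0, 0):
  seg 1: up by d7 = 17/2 → (0, 17/2)
  seg 2: right by d7 = 17/2 → (17/2, 17/2)
  seg 3: down by d2 = 17 → (17/2, -17/2)
  seg 4: left by d2 = 17 → (-17/2, -17/2)
  seg 5: left by d6 = 89 → (-195/2, -17/2)

d4 = -13
d5 = 34
d6 = 89
d7 = 17/2
endpoint = (-195/2, -17/2)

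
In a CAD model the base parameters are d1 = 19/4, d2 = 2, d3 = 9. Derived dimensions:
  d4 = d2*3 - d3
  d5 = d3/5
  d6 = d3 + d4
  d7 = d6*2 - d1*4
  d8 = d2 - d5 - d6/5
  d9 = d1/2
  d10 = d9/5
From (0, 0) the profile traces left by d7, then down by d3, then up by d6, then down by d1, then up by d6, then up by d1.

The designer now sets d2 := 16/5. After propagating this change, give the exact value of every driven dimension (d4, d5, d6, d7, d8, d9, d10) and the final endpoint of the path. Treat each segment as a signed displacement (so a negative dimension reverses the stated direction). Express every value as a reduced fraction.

d4 = 3/5
d5 = 9/5
d6 = 48/5
d7 = 1/5
d8 = -13/25
d9 = 19/8
d10 = 19/40
endpoint = (-1/5, 51/5)

Apply edit: d2 := 16/5
  d4 = d2*3 - d3 = 3/5
  d5 = d3/5 = 9/5
  d6 = d3 + d4 = 48/5
  d7 = d6*2 - d1*4 = 1/5
  d8 = d2 - d5 - d6/5 = -13/25
  d9 = d1/2 = 19/8
  d10 = d9/5 = 19/40
Walk from origin (0, 0):
  seg 1: left by d7 = 1/5 → (-1/5, 0)
  seg 2: down by d3 = 9 → (-1/5, -9)
  seg 3: up by d6 = 48/5 → (-1/5, 3/5)
  seg 4: down by d1 = 19/4 → (-1/5, -83/20)
  seg 5: up by d6 = 48/5 → (-1/5, 109/20)
  seg 6: up by d1 = 19/4 → (-1/5, 51/5)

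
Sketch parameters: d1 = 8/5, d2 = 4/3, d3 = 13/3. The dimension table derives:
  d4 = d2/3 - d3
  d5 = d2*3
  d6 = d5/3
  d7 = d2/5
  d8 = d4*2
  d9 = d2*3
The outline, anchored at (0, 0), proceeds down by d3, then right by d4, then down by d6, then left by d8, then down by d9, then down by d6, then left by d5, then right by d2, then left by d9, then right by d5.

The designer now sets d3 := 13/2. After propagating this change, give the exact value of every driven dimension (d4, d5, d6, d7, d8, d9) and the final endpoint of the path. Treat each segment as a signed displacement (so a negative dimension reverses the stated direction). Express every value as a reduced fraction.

Apply edit: d3 := 13/2
  d4 = d2/3 - d3 = -109/18
  d5 = d2*3 = 4
  d6 = d5/3 = 4/3
  d7 = d2/5 = 4/15
  d8 = d4*2 = -109/9
  d9 = d2*3 = 4
Walk from origin (0, 0):
  seg 1: down by d3 = 13/2 → (0, -13/2)
  seg 2: right by d4 = -109/18 → (-109/18, -13/2)
  seg 3: down by d6 = 4/3 → (-109/18, -47/6)
  seg 4: left by d8 = -109/9 → (109/18, -47/6)
  seg 5: down by d9 = 4 → (109/18, -71/6)
  seg 6: down by d6 = 4/3 → (109/18, -79/6)
  seg 7: left by d5 = 4 → (37/18, -79/6)
  seg 8: right by d2 = 4/3 → (61/18, -79/6)
  seg 9: left by d9 = 4 → (-11/18, -79/6)
  seg 10: right by d5 = 4 → (61/18, -79/6)

d4 = -109/18
d5 = 4
d6 = 4/3
d7 = 4/15
d8 = -109/9
d9 = 4
endpoint = (61/18, -79/6)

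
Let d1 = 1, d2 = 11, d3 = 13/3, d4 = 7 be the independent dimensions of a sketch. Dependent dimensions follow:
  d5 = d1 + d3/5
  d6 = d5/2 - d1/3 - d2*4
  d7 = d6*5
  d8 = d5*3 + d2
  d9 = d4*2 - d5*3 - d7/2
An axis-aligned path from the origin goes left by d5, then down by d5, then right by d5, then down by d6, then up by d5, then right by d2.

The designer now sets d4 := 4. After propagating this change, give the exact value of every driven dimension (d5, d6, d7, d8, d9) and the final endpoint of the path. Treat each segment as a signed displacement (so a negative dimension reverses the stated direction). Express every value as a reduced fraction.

d5 = 28/15
d6 = -217/5
d7 = -217
d8 = 83/5
d9 = 1109/10
endpoint = (11, 217/5)

Apply edit: d4 := 4
  d5 = d1 + d3/5 = 28/15
  d6 = d5/2 - d1/3 - d2*4 = -217/5
  d7 = d6*5 = -217
  d8 = d5*3 + d2 = 83/5
  d9 = d4*2 - d5*3 - d7/2 = 1109/10
Walk from origin (0, 0):
  seg 1: left by d5 = 28/15 → (-28/15, 0)
  seg 2: down by d5 = 28/15 → (-28/15, -28/15)
  seg 3: right by d5 = 28/15 → (0, -28/15)
  seg 4: down by d6 = -217/5 → (0, 623/15)
  seg 5: up by d5 = 28/15 → (0, 217/5)
  seg 6: right by d2 = 11 → (11, 217/5)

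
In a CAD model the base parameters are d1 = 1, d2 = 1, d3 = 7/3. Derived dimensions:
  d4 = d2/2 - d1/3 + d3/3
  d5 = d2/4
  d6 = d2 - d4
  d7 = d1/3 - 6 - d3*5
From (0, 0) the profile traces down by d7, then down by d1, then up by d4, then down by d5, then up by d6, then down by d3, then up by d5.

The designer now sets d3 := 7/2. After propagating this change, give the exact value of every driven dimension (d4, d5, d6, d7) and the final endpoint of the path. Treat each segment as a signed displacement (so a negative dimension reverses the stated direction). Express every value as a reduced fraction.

Apply edit: d3 := 7/2
  d4 = d2/2 - d1/3 + d3/3 = 4/3
  d5 = d2/4 = 1/4
  d6 = d2 - d4 = -1/3
  d7 = d1/3 - 6 - d3*5 = -139/6
Walk from origin (0, 0):
  seg 1: down by d7 = -139/6 → (0, 139/6)
  seg 2: down by d1 = 1 → (0, 133/6)
  seg 3: up by d4 = 4/3 → (0, 47/2)
  seg 4: down by d5 = 1/4 → (0, 93/4)
  seg 5: up by d6 = -1/3 → (0, 275/12)
  seg 6: down by d3 = 7/2 → (0, 233/12)
  seg 7: up by d5 = 1/4 → (0, 59/3)

d4 = 4/3
d5 = 1/4
d6 = -1/3
d7 = -139/6
endpoint = (0, 59/3)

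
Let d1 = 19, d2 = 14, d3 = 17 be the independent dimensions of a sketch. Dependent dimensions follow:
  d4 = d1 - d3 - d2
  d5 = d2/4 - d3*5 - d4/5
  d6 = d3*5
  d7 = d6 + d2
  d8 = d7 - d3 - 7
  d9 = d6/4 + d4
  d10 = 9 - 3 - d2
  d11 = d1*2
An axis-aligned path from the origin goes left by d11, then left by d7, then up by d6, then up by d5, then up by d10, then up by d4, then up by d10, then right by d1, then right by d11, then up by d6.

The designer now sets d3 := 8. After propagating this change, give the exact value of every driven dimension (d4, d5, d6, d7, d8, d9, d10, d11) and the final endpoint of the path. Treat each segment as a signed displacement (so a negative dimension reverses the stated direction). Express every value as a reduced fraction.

Apply edit: d3 := 8
  d4 = d1 - d3 - d2 = -3
  d5 = d2/4 - d3*5 - d4/5 = -359/10
  d6 = d3*5 = 40
  d7 = d6 + d2 = 54
  d8 = d7 - d3 - 7 = 39
  d9 = d6/4 + d4 = 7
  d10 = 9 - 3 - d2 = -8
  d11 = d1*2 = 38
Walk from origin (0, 0):
  seg 1: left by d11 = 38 → (-38, 0)
  seg 2: left by d7 = 54 → (-92, 0)
  seg 3: up by d6 = 40 → (-92, 40)
  seg 4: up by d5 = -359/10 → (-92, 41/10)
  seg 5: up by d10 = -8 → (-92, -39/10)
  seg 6: up by d4 = -3 → (-92, -69/10)
  seg 7: up by d10 = -8 → (-92, -149/10)
  seg 8: right by d1 = 19 → (-73, -149/10)
  seg 9: right by d11 = 38 → (-35, -149/10)
  seg 10: up by d6 = 40 → (-35, 251/10)

d4 = -3
d5 = -359/10
d6 = 40
d7 = 54
d8 = 39
d9 = 7
d10 = -8
d11 = 38
endpoint = (-35, 251/10)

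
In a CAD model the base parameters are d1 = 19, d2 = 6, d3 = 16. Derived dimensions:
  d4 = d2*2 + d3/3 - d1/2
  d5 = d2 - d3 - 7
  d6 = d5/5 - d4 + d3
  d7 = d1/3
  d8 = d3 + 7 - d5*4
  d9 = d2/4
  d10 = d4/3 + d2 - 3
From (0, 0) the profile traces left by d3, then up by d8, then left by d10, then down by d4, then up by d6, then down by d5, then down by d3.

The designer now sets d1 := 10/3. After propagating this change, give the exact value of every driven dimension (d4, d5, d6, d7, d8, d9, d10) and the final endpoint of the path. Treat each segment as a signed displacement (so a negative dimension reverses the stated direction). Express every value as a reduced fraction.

Apply edit: d1 := 10/3
  d4 = d2*2 + d3/3 - d1/2 = 47/3
  d5 = d2 - d3 - 7 = -17
  d6 = d5/5 - d4 + d3 = -46/15
  d7 = d1/3 = 10/9
  d8 = d3 + 7 - d5*4 = 91
  d9 = d2/4 = 3/2
  d10 = d4/3 + d2 - 3 = 74/9
Walk from origin (0, 0):
  seg 1: left by d3 = 16 → (-16, 0)
  seg 2: up by d8 = 91 → (-16, 91)
  seg 3: left by d10 = 74/9 → (-218/9, 91)
  seg 4: down by d4 = 47/3 → (-218/9, 226/3)
  seg 5: up by d6 = -46/15 → (-218/9, 1084/15)
  seg 6: down by d5 = -17 → (-218/9, 1339/15)
  seg 7: down by d3 = 16 → (-218/9, 1099/15)

d4 = 47/3
d5 = -17
d6 = -46/15
d7 = 10/9
d8 = 91
d9 = 3/2
d10 = 74/9
endpoint = (-218/9, 1099/15)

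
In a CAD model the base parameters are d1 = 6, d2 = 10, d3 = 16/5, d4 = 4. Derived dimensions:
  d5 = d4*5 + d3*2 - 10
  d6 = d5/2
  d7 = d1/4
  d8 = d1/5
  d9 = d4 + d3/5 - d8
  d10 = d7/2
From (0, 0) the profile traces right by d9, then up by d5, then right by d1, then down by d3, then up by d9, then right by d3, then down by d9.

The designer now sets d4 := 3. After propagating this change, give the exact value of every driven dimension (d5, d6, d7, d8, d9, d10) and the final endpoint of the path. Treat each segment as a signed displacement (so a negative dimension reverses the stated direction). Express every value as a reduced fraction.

d5 = 57/5
d6 = 57/10
d7 = 3/2
d8 = 6/5
d9 = 61/25
d10 = 3/4
endpoint = (291/25, 41/5)

Apply edit: d4 := 3
  d5 = d4*5 + d3*2 - 10 = 57/5
  d6 = d5/2 = 57/10
  d7 = d1/4 = 3/2
  d8 = d1/5 = 6/5
  d9 = d4 + d3/5 - d8 = 61/25
  d10 = d7/2 = 3/4
Walk from origin (0, 0):
  seg 1: right by d9 = 61/25 → (61/25, 0)
  seg 2: up by d5 = 57/5 → (61/25, 57/5)
  seg 3: right by d1 = 6 → (211/25, 57/5)
  seg 4: down by d3 = 16/5 → (211/25, 41/5)
  seg 5: up by d9 = 61/25 → (211/25, 266/25)
  seg 6: right by d3 = 16/5 → (291/25, 266/25)
  seg 7: down by d9 = 61/25 → (291/25, 41/5)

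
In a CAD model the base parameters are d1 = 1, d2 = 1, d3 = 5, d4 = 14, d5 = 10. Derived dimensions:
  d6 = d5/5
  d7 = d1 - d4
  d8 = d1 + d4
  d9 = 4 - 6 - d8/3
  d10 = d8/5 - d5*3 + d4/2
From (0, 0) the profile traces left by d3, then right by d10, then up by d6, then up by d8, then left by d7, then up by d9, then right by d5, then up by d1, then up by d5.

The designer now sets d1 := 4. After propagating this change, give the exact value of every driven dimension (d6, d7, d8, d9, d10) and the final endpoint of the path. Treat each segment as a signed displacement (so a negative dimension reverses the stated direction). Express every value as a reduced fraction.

d6 = 2
d7 = -10
d8 = 18
d9 = -8
d10 = -97/5
endpoint = (-22/5, 26)

Apply edit: d1 := 4
  d6 = d5/5 = 2
  d7 = d1 - d4 = -10
  d8 = d1 + d4 = 18
  d9 = 4 - 6 - d8/3 = -8
  d10 = d8/5 - d5*3 + d4/2 = -97/5
Walk from origin (0, 0):
  seg 1: left by d3 = 5 → (-5, 0)
  seg 2: right by d10 = -97/5 → (-122/5, 0)
  seg 3: up by d6 = 2 → (-122/5, 2)
  seg 4: up by d8 = 18 → (-122/5, 20)
  seg 5: left by d7 = -10 → (-72/5, 20)
  seg 6: up by d9 = -8 → (-72/5, 12)
  seg 7: right by d5 = 10 → (-22/5, 12)
  seg 8: up by d1 = 4 → (-22/5, 16)
  seg 9: up by d5 = 10 → (-22/5, 26)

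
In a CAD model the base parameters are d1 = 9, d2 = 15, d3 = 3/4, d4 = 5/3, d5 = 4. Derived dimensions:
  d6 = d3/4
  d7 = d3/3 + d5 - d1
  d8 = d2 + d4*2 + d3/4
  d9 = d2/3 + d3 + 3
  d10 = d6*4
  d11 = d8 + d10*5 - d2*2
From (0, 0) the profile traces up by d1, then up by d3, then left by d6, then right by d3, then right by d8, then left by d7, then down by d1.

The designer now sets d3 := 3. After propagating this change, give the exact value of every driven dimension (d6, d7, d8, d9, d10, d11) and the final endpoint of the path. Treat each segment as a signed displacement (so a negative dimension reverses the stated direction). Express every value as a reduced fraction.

Apply edit: d3 := 3
  d6 = d3/4 = 3/4
  d7 = d3/3 + d5 - d1 = -4
  d8 = d2 + d4*2 + d3/4 = 229/12
  d9 = d2/3 + d3 + 3 = 11
  d10 = d6*4 = 3
  d11 = d8 + d10*5 - d2*2 = 49/12
Walk from origin (0, 0):
  seg 1: up by d1 = 9 → (0, 9)
  seg 2: up by d3 = 3 → (0, 12)
  seg 3: left by d6 = 3/4 → (-3/4, 12)
  seg 4: right by d3 = 3 → (9/4, 12)
  seg 5: right by d8 = 229/12 → (64/3, 12)
  seg 6: left by d7 = -4 → (76/3, 12)
  seg 7: down by d1 = 9 → (76/3, 3)

d6 = 3/4
d7 = -4
d8 = 229/12
d9 = 11
d10 = 3
d11 = 49/12
endpoint = (76/3, 3)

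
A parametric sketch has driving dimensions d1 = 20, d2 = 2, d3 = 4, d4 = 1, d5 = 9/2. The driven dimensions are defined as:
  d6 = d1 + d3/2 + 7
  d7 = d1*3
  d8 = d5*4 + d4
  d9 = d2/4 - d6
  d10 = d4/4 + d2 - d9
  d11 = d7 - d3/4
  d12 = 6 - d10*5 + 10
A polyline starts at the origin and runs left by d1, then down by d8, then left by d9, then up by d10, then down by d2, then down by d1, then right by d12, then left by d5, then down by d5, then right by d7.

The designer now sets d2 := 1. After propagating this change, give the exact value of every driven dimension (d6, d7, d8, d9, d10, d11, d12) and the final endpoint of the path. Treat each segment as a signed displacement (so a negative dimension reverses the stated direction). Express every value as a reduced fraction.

d6 = 29
d7 = 60
d8 = 19
d9 = -115/4
d10 = 30
d11 = 59
d12 = -134
endpoint = (-279/4, -29/2)

Apply edit: d2 := 1
  d6 = d1 + d3/2 + 7 = 29
  d7 = d1*3 = 60
  d8 = d5*4 + d4 = 19
  d9 = d2/4 - d6 = -115/4
  d10 = d4/4 + d2 - d9 = 30
  d11 = d7 - d3/4 = 59
  d12 = 6 - d10*5 + 10 = -134
Walk from origin (0, 0):
  seg 1: left by d1 = 20 → (-20, 0)
  seg 2: down by d8 = 19 → (-20, -19)
  seg 3: left by d9 = -115/4 → (35/4, -19)
  seg 4: up by d10 = 30 → (35/4, 11)
  seg 5: down by d2 = 1 → (35/4, 10)
  seg 6: down by d1 = 20 → (35/4, -10)
  seg 7: right by d12 = -134 → (-501/4, -10)
  seg 8: left by d5 = 9/2 → (-519/4, -10)
  seg 9: down by d5 = 9/2 → (-519/4, -29/2)
  seg 10: right by d7 = 60 → (-279/4, -29/2)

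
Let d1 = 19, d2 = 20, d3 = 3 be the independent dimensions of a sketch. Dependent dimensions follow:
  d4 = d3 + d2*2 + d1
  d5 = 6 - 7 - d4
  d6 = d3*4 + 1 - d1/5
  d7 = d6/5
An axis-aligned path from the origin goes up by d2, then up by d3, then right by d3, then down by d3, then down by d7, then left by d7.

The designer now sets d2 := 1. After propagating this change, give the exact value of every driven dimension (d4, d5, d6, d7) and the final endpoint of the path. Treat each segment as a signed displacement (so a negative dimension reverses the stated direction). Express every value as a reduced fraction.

d4 = 24
d5 = -25
d6 = 46/5
d7 = 46/25
endpoint = (29/25, -21/25)

Apply edit: d2 := 1
  d4 = d3 + d2*2 + d1 = 24
  d5 = 6 - 7 - d4 = -25
  d6 = d3*4 + 1 - d1/5 = 46/5
  d7 = d6/5 = 46/25
Walk from origin (0, 0):
  seg 1: up by d2 = 1 → (0, 1)
  seg 2: up by d3 = 3 → (0, 4)
  seg 3: right by d3 = 3 → (3, 4)
  seg 4: down by d3 = 3 → (3, 1)
  seg 5: down by d7 = 46/25 → (3, -21/25)
  seg 6: left by d7 = 46/25 → (29/25, -21/25)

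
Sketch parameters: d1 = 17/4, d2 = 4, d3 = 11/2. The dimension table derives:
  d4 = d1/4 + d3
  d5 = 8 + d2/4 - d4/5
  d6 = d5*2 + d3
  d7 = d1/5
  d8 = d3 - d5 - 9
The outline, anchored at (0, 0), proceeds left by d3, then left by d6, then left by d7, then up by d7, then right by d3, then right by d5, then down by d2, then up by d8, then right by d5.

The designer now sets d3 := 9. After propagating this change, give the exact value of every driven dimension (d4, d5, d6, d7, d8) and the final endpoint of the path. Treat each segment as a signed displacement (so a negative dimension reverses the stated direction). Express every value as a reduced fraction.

Apply edit: d3 := 9
  d4 = d1/4 + d3 = 161/16
  d5 = 8 + d2/4 - d4/5 = 559/80
  d6 = d5*2 + d3 = 919/40
  d7 = d1/5 = 17/20
  d8 = d3 - d5 - 9 = -559/80
Walk from origin (0, 0):
  seg 1: left by d3 = 9 → (-9, 0)
  seg 2: left by d6 = 919/40 → (-1279/40, 0)
  seg 3: left by d7 = 17/20 → (-1313/40, 0)
  seg 4: up by d7 = 17/20 → (-1313/40, 17/20)
  seg 5: right by d3 = 9 → (-953/40, 17/20)
  seg 6: right by d5 = 559/80 → (-1347/80, 17/20)
  seg 7: down by d2 = 4 → (-1347/80, -63/20)
  seg 8: up by d8 = -559/80 → (-1347/80, -811/80)
  seg 9: right by d5 = 559/80 → (-197/20, -811/80)

d4 = 161/16
d5 = 559/80
d6 = 919/40
d7 = 17/20
d8 = -559/80
endpoint = (-197/20, -811/80)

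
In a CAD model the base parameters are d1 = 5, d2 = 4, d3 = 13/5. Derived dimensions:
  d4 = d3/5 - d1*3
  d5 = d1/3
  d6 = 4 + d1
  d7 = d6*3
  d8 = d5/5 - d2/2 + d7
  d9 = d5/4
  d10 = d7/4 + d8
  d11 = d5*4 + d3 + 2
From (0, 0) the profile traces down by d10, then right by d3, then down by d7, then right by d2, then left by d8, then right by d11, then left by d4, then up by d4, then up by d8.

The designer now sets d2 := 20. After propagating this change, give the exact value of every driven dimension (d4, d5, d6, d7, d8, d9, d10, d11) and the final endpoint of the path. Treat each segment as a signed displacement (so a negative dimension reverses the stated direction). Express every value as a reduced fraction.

d4 = -362/25
d5 = 5/3
d6 = 9
d7 = 27
d8 = 52/3
d9 = 5/12
d10 = 289/12
d11 = 169/15
endpoint = (2326/75, -4823/100)

Apply edit: d2 := 20
  d4 = d3/5 - d1*3 = -362/25
  d5 = d1/3 = 5/3
  d6 = 4 + d1 = 9
  d7 = d6*3 = 27
  d8 = d5/5 - d2/2 + d7 = 52/3
  d9 = d5/4 = 5/12
  d10 = d7/4 + d8 = 289/12
  d11 = d5*4 + d3 + 2 = 169/15
Walk from origin (0, 0):
  seg 1: down by d10 = 289/12 → (0, -289/12)
  seg 2: right by d3 = 13/5 → (13/5, -289/12)
  seg 3: down by d7 = 27 → (13/5, -613/12)
  seg 4: right by d2 = 20 → (113/5, -613/12)
  seg 5: left by d8 = 52/3 → (79/15, -613/12)
  seg 6: right by d11 = 169/15 → (248/15, -613/12)
  seg 7: left by d4 = -362/25 → (2326/75, -613/12)
  seg 8: up by d4 = -362/25 → (2326/75, -19669/300)
  seg 9: up by d8 = 52/3 → (2326/75, -4823/100)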